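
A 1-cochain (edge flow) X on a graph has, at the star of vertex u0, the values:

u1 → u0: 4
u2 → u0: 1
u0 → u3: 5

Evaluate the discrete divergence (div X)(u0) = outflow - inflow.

Divergence = sum of outgoing flows = (-4) + (-1) + 5 = 0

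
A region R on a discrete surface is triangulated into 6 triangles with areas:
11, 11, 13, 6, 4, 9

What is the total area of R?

11 + 11 + 13 + 6 + 4 + 9 = 54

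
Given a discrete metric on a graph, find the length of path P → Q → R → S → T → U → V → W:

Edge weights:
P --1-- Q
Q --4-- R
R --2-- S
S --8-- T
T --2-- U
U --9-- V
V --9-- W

Arc length = 1 + 4 + 2 + 8 + 2 + 9 + 9 = 35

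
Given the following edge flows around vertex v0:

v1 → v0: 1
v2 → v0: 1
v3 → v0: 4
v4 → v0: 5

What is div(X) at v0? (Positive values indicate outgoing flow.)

Divergence = sum of outgoing flows = (-1) + (-1) + (-4) + (-5) = -11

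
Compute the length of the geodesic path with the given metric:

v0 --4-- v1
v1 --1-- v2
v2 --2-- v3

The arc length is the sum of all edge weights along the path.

Arc length = 4 + 1 + 2 = 7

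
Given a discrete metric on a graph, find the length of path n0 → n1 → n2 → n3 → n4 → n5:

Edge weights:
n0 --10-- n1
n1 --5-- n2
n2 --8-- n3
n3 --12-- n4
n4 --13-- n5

Arc length = 10 + 5 + 8 + 12 + 13 = 48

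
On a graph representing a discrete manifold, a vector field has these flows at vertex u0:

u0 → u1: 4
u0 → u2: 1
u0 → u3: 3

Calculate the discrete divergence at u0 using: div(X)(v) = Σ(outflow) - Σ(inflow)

Divergence = sum of outgoing flows = 4 + 1 + 3 = 8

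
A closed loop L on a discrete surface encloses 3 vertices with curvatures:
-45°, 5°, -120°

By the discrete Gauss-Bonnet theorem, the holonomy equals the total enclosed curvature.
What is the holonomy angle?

Holonomy = total enclosed curvature = (-45°) + 5° + (-120°) = -160°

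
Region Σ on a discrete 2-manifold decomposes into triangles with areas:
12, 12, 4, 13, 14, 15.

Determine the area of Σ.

12 + 12 + 4 + 13 + 14 + 15 = 70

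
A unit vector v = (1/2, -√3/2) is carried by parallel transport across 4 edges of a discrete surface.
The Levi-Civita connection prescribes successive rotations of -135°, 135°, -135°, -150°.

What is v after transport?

Total rotation: (-135°) + 135° + (-135°) + (-150°) = -285° ≡ 75° (mod 360°). Final vector: (0.9659, 0.2588)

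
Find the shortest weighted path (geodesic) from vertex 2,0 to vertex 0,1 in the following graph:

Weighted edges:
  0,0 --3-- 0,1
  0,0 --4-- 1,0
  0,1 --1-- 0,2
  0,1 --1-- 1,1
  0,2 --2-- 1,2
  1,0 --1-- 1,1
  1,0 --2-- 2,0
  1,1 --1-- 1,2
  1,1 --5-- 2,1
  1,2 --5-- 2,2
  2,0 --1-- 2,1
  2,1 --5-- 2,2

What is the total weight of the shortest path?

Shortest path: 2,0 → 1,0 → 1,1 → 0,1, total weight = 4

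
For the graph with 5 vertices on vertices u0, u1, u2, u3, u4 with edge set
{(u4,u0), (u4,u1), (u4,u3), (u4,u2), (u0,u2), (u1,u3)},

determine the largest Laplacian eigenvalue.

Degrees: deg(u0) = 2, deg(u1) = 2, deg(u2) = 2, deg(u3) = 2, deg(u4) = 4.
L = D − A with rows/columns ordered (u0, u1, u2, u3, u4):
  [ 2,  0, -1,  0, -1]
  [ 0,  2,  0, -1, -1]
  [-1,  0,  2,  0, -1]
  [ 0, -1,  0,  2, -1]
  [-1, -1, -1, -1,  4]
Characteristic polynomial: det(λI − L) = λ(λ − 1)(λ − 3)²(λ − 5).
Roots: λ = 0; (λ − 1) = 0 ⇒ λ = 1; (λ − 3) = 0 ⇒ λ = 3 (multiplicity 2); (λ − 5) = 0 ⇒ λ = 5.
(Check: the roots sum (with multiplicity) to 12, matching trace L = Σdeg = 2·6 = 12.)
Laplacian eigenvalues: [0.0, 1.0, 3.0, 3.0, 5.0]. Largest eigenvalue (spectral radius) = 5.0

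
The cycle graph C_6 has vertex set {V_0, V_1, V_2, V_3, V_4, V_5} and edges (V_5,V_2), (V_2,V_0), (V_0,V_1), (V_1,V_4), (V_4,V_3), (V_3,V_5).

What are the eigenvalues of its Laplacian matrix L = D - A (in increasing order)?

The cycle graph C_n has Laplacian eigenvalues λ_k = 2 − 2cos(2πk/n), k = 0, 1, …, n−1. Here n = 6:
k=0: 2 − 2cos(0) = 0.0; k=1: 2 − 2cos(π/3) = 1.0; k=2: 2 − 2cos(2π/3) = 3.0; k=3: 2 − 2cos(π) = 4.0; k=4: 2 − 2cos(4π/3) = 3.0; k=5: 2 − 2cos(5π/3) = 1.0.
Laplacian eigenvalues (increasing order): [0.0, 1.0, 1.0, 3.0, 3.0, 4.0]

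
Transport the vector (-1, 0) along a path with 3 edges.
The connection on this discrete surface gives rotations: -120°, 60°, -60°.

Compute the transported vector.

Total rotation: (-120°) + 60° + (-60°) = -120°. Final vector: (0.5000, 0.8660)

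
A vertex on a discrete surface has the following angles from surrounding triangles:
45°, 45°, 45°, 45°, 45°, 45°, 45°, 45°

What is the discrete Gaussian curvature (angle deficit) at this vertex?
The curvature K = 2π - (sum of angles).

Sum of angles = 360°. K = 360° - 360° = 0° = 0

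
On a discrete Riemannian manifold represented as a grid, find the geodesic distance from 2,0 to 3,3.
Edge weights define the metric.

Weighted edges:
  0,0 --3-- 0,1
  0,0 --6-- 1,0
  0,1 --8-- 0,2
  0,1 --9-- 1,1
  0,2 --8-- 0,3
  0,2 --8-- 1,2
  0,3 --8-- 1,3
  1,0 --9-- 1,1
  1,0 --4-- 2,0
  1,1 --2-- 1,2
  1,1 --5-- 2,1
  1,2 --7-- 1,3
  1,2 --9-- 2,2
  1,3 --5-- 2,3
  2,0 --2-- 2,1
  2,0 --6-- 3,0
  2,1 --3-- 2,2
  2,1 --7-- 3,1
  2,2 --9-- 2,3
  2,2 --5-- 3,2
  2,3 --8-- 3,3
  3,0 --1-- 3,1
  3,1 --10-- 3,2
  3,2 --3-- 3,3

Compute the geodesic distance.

Shortest path: 2,0 → 2,1 → 2,2 → 3,2 → 3,3, total weight = 13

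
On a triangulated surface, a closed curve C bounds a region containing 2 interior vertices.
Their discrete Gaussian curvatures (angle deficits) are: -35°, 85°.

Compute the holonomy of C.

Holonomy = total enclosed curvature = (-35°) + 85° = 50°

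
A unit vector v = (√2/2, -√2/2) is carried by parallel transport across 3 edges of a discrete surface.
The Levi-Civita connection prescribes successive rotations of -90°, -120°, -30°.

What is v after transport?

Total rotation: (-90°) + (-120°) + (-30°) = -240° ≡ 120° (mod 360°). Final vector: (0.2588, 0.9659)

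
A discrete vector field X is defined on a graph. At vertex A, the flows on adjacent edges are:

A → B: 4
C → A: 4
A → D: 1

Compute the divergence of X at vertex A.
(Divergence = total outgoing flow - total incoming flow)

Divergence = sum of outgoing flows = 4 + (-4) + 1 = 1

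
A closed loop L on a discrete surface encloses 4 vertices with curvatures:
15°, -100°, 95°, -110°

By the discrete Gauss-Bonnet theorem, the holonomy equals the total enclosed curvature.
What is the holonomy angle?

Holonomy = total enclosed curvature = 15° + (-100°) + 95° + (-110°) = -100°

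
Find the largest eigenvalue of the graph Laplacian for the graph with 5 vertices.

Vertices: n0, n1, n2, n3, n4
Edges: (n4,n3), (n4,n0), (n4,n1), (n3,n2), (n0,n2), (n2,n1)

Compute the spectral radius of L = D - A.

Degrees: deg(n0) = 2, deg(n1) = 2, deg(n2) = 3, deg(n3) = 2, deg(n4) = 3.
L = D − A with rows/columns ordered (n0, n1, n2, n3, n4):
  [ 2,  0, -1,  0, -1]
  [ 0,  2, -1,  0, -1]
  [-1, -1,  3, -1,  0]
  [ 0,  0, -1,  2, -1]
  [-1, -1,  0, -1,  3]
Characteristic polynomial: det(λI − L) = λ(λ − 2)²(λ − 3)(λ − 5).
Roots: λ = 0; (λ − 2) = 0 ⇒ λ = 2 (multiplicity 2); (λ − 3) = 0 ⇒ λ = 3; (λ − 5) = 0 ⇒ λ = 5.
(Check: the roots sum (with multiplicity) to 12, matching trace L = Σdeg = 2·6 = 12.)
Laplacian eigenvalues: [0.0, 2.0, 2.0, 3.0, 5.0]. Largest eigenvalue (spectral radius) = 5.0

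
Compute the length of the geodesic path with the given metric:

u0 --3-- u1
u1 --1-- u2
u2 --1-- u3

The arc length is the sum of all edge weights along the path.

Arc length = 3 + 1 + 1 = 5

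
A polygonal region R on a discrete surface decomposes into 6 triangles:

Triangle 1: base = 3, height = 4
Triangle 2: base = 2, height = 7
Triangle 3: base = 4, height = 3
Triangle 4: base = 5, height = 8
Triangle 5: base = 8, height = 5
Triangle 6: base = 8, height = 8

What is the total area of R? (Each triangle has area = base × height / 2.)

(1/2)×3×4 + (1/2)×2×7 + (1/2)×4×3 + (1/2)×5×8 + (1/2)×8×5 + (1/2)×8×8 = 91.0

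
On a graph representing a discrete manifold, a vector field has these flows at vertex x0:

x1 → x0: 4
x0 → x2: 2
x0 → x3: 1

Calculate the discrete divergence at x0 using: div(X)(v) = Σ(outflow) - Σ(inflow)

Divergence = sum of outgoing flows = (-4) + 2 + 1 = -1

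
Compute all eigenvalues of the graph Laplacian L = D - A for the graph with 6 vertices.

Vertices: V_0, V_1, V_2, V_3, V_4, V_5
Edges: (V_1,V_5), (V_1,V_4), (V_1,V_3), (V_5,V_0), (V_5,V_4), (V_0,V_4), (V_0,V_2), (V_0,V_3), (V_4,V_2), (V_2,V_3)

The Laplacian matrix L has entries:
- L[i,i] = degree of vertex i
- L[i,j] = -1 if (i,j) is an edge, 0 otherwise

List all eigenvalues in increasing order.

Degrees: deg(V_0) = 4, deg(V_1) = 3, deg(V_2) = 3, deg(V_3) = 3, deg(V_4) = 4, deg(V_5) = 3.
L = D − A with rows/columns ordered (V_0, V_1, V_2, V_3, V_4, V_5):
  [ 4,  0, -1, -1, -1, -1]
  [ 0,  3,  0, -1, -1, -1]
  [-1,  0,  3, -1, -1,  0]
  [-1, -1, -1,  3,  0,  0]
  [-1, -1, -1,  0,  4, -1]
  [-1, -1,  0,  0, -1,  3]
Characteristic polynomial: det(λI − L) = λ(λ² − 8λ + 13)(λ − 3)(λ − 4)(λ − 5).
Roots: λ = 0; (λ² − 8λ + 13) = 0 ⇒ λ = 4 ± √3 ≈ 2.2679, 5.7321; (λ − 3) = 0 ⇒ λ = 3; (λ − 4) = 0 ⇒ λ = 4; (λ − 5) = 0 ⇒ λ = 5.
(Check: the roots sum (with multiplicity) to 20, matching trace L = Σdeg = 2·10 = 20.)
Laplacian eigenvalues (increasing order): [0.0, 2.2679, 3.0, 4.0, 5.0, 5.7321]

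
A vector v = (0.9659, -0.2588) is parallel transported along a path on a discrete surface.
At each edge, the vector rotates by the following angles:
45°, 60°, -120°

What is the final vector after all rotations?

Total rotation: 45° + 60° + (-120°) = -15°. Final vector: (0.8660, -0.5000)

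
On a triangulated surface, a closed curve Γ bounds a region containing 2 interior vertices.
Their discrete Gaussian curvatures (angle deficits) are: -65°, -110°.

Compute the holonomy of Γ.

Holonomy = total enclosed curvature = (-65°) + (-110°) = -175°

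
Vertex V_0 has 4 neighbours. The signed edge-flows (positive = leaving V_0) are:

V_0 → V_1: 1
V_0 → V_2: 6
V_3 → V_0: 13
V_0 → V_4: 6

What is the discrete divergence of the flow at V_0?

Divergence = sum of outgoing flows = 1 + 6 + (-13) + 6 = 0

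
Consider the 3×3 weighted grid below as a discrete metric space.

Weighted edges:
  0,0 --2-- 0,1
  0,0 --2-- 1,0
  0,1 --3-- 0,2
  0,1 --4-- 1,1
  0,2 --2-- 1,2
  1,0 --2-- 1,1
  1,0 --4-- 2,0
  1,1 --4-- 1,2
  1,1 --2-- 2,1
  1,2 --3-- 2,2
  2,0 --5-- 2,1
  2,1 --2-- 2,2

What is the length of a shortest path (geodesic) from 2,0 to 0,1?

Shortest path: 2,0 → 1,0 → 0,0 → 0,1, total weight = 8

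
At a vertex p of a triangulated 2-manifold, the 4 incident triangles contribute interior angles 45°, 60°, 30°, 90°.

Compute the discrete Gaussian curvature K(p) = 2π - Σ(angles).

Sum of angles = 225°. K = 360° - 225° = 135°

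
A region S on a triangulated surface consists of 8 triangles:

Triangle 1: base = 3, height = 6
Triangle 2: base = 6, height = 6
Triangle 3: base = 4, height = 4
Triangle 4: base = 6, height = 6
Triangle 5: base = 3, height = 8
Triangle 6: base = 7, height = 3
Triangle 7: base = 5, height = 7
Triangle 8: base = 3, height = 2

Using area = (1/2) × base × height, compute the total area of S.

(1/2)×3×6 + (1/2)×6×6 + (1/2)×4×4 + (1/2)×6×6 + (1/2)×3×8 + (1/2)×7×3 + (1/2)×5×7 + (1/2)×3×2 = 96.0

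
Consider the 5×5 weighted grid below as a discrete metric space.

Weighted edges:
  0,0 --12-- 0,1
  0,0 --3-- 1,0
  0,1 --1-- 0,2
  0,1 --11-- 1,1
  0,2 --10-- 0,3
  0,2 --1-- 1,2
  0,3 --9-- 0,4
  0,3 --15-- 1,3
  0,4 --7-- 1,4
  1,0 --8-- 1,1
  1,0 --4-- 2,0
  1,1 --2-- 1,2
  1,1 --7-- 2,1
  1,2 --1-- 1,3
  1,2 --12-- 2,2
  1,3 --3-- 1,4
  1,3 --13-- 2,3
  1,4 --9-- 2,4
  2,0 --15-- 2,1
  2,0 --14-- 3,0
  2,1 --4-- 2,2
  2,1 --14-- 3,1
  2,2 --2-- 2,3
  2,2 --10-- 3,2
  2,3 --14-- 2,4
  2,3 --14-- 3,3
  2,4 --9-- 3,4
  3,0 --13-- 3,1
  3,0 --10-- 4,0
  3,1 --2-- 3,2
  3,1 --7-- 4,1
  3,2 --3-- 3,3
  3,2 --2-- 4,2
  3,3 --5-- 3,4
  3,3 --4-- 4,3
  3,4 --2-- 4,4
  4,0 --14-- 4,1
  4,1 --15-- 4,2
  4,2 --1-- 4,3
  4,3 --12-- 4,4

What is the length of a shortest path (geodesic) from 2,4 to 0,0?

Shortest path: 2,4 → 1,4 → 1,3 → 1,2 → 1,1 → 1,0 → 0,0, total weight = 26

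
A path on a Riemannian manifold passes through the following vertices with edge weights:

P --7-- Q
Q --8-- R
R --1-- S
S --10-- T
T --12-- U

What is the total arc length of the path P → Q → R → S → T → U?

Arc length = 7 + 8 + 1 + 10 + 12 = 38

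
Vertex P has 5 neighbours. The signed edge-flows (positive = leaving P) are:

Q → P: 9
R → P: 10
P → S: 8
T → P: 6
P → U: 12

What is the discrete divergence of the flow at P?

Divergence = sum of outgoing flows = (-9) + (-10) + 8 + (-6) + 12 = -5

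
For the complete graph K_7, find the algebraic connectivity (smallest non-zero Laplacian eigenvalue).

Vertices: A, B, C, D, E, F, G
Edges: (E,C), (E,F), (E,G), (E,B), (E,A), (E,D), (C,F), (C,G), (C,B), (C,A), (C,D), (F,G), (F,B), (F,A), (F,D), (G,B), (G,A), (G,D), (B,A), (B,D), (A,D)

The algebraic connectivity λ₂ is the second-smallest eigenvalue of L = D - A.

For the complete graph K_n, L = nI − J (J = all-ones matrix). J has eigenvalues n (once, eigenvector 𝟙) and 0 (multiplicity n−1), so L has eigenvalues 0 (once) and n (multiplicity n−1). Here n = 7: eigenvalue 0 once and 7 with multiplicity 6.
Laplacian eigenvalues: [0.0, 7.0, 7.0, 7.0, 7.0, 7.0, 7.0]. Algebraic connectivity (smallest non-zero eigenvalue) = 7.0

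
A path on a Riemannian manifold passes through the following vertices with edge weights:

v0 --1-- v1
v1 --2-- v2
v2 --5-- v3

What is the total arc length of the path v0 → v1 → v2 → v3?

Arc length = 1 + 2 + 5 = 8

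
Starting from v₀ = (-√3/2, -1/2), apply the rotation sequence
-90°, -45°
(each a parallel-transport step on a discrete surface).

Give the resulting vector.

Total rotation: (-90°) + (-45°) = -135°. Final vector: (0.2588, 0.9659)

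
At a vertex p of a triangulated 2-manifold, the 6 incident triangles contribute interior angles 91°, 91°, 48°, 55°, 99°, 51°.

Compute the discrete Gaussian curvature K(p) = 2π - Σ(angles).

Sum of angles = 435°. K = 360° - 435° = -75° = -5π/12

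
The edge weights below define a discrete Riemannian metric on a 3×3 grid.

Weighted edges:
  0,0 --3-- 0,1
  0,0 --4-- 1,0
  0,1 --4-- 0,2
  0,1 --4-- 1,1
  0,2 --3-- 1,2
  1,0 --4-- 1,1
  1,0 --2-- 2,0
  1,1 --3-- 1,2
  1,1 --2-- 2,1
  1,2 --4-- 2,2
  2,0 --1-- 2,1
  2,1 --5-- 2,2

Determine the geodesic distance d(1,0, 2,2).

Shortest path: 1,0 → 2,0 → 2,1 → 2,2, total weight = 8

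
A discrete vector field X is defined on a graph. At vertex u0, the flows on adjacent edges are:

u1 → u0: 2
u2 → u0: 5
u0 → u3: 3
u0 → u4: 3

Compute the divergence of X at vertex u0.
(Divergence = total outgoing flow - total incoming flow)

Divergence = sum of outgoing flows = (-2) + (-5) + 3 + 3 = -1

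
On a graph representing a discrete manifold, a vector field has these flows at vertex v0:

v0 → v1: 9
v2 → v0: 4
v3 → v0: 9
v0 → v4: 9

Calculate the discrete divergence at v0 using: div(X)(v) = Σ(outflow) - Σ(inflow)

Divergence = sum of outgoing flows = 9 + (-4) + (-9) + 9 = 5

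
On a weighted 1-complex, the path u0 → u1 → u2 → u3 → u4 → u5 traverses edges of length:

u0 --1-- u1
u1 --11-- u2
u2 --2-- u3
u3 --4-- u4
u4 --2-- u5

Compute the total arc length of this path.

Arc length = 1 + 11 + 2 + 4 + 2 = 20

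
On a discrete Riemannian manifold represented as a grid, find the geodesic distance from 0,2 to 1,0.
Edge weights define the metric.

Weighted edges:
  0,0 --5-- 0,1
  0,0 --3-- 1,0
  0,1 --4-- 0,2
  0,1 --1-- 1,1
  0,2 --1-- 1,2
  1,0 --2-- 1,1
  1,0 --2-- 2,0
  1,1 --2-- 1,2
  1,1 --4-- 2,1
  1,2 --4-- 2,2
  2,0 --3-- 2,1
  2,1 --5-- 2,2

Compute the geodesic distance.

Shortest path: 0,2 → 1,2 → 1,1 → 1,0, total weight = 5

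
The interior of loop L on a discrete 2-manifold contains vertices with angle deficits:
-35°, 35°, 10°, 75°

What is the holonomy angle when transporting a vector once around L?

Holonomy = total enclosed curvature = (-35°) + 35° + 10° + 75° = 85°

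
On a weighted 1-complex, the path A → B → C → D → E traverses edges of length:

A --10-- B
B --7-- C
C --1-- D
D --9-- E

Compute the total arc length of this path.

Arc length = 10 + 7 + 1 + 9 = 27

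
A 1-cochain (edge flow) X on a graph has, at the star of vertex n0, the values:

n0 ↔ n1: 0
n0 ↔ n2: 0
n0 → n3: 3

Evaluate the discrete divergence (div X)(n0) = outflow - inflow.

Divergence = sum of outgoing flows = 0 + 0 + 3 = 3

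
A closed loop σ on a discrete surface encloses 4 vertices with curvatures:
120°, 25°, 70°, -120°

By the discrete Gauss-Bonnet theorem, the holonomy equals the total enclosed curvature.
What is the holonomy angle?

Holonomy = total enclosed curvature = 120° + 25° + 70° + (-120°) = 95°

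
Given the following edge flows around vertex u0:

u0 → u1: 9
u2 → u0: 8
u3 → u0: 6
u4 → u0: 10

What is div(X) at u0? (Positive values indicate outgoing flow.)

Divergence = sum of outgoing flows = 9 + (-8) + (-6) + (-10) = -15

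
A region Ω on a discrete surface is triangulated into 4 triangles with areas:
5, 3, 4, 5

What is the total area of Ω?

5 + 3 + 4 + 5 = 17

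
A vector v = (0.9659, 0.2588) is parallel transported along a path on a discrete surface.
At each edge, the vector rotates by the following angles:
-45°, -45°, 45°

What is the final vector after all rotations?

Total rotation: (-45°) + (-45°) + 45° = -45°. Final vector: (0.8660, -0.5000)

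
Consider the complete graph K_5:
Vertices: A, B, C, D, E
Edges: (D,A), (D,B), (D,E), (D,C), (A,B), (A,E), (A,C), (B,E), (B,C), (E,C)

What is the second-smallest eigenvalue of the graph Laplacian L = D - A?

For the complete graph K_n, L = nI − J (J = all-ones matrix). J has eigenvalues n (once, eigenvector 𝟙) and 0 (multiplicity n−1), so L has eigenvalues 0 (once) and n (multiplicity n−1). Here n = 5: eigenvalue 0 once and 5 with multiplicity 4.
Laplacian eigenvalues: [0.0, 5.0, 5.0, 5.0, 5.0]. Algebraic connectivity (smallest non-zero eigenvalue) = 5.0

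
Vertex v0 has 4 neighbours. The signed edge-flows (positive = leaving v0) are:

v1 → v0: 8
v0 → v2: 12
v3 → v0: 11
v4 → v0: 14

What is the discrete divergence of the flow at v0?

Divergence = sum of outgoing flows = (-8) + 12 + (-11) + (-14) = -21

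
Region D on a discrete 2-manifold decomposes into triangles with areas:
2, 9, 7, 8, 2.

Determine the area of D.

2 + 9 + 7 + 8 + 2 = 28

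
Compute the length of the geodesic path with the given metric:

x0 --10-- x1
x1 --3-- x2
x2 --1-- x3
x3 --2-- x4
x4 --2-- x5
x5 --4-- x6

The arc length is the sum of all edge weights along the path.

Arc length = 10 + 3 + 1 + 2 + 2 + 4 = 22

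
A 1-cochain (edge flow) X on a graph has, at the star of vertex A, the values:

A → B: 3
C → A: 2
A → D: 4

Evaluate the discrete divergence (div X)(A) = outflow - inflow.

Divergence = sum of outgoing flows = 3 + (-2) + 4 = 5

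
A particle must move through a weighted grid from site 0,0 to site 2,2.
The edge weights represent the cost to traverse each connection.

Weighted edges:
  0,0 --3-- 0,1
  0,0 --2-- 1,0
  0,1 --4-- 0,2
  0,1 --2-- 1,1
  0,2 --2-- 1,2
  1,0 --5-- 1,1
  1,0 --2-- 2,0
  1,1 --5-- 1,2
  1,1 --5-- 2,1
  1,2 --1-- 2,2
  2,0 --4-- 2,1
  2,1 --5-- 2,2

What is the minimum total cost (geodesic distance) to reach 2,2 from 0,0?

Shortest path: 0,0 → 0,1 → 0,2 → 1,2 → 2,2, total weight = 10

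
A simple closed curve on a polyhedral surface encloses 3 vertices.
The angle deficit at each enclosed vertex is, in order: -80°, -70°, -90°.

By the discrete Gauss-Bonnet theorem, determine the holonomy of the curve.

Holonomy = total enclosed curvature = (-80°) + (-70°) + (-90°) = -240°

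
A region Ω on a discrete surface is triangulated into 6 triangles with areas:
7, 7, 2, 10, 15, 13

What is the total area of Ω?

7 + 7 + 2 + 10 + 15 + 13 = 54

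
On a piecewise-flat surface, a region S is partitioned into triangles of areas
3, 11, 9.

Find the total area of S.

3 + 11 + 9 = 23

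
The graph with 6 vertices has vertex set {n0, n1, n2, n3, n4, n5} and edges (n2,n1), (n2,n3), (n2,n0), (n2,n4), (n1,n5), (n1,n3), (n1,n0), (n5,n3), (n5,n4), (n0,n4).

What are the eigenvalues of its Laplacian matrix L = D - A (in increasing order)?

Degrees: deg(n0) = 3, deg(n1) = 4, deg(n2) = 4, deg(n3) = 3, deg(n4) = 3, deg(n5) = 3.
L = D − A with rows/columns ordered (n0, n1, n2, n3, n4, n5):
  [ 3, -1, -1,  0, -1,  0]
  [-1,  4, -1, -1,  0, -1]
  [-1, -1,  4, -1, -1,  0]
  [ 0, -1, -1,  3,  0, -1]
  [-1,  0, -1,  0,  3, -1]
  [ 0, -1,  0, -1, -1,  3]
Characteristic polynomial: det(λI − L) = λ(λ² − 8λ + 13)(λ − 3)(λ − 4)(λ − 5).
Roots: λ = 0; (λ² − 8λ + 13) = 0 ⇒ λ = 4 ± √3 ≈ 2.2679, 5.7321; (λ − 3) = 0 ⇒ λ = 3; (λ − 4) = 0 ⇒ λ = 4; (λ − 5) = 0 ⇒ λ = 5.
(Check: the roots sum (with multiplicity) to 20, matching trace L = Σdeg = 2·10 = 20.)
Laplacian eigenvalues (increasing order): [0.0, 2.2679, 3.0, 4.0, 5.0, 5.7321]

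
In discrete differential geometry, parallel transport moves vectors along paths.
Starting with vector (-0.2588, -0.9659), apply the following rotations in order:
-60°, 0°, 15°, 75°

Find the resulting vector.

Total rotation: (-60°) + 0° + 15° + 75° = 30°. Final vector: (0.2588, -0.9659)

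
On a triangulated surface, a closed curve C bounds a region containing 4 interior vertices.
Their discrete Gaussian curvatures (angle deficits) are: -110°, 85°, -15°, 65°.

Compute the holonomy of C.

Holonomy = total enclosed curvature = (-110°) + 85° + (-15°) + 65° = 25°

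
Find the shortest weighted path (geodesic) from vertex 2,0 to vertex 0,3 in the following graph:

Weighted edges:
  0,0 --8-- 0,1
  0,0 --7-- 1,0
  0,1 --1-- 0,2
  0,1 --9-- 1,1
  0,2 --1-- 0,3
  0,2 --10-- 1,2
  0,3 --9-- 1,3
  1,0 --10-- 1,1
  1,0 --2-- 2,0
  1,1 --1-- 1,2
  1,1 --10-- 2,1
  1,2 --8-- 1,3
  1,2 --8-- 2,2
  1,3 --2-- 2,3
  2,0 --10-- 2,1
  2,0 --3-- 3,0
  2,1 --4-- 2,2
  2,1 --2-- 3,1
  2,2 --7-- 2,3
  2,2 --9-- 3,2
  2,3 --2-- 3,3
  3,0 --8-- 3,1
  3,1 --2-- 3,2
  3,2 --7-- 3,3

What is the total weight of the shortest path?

Shortest path: 2,0 → 1,0 → 0,0 → 0,1 → 0,2 → 0,3, total weight = 19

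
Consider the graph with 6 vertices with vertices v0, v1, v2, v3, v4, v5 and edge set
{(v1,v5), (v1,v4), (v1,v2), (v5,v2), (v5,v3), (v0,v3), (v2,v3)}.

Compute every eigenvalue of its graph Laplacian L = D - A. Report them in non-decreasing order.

Degrees: deg(v0) = 1, deg(v1) = 3, deg(v2) = 3, deg(v3) = 3, deg(v4) = 1, deg(v5) = 3.
L = D − A with rows/columns ordered (v0, v1, v2, v3, v4, v5):
  [ 1,  0,  0, -1,  0,  0]
  [ 0,  3, -1,  0, -1, -1]
  [ 0, -1,  3, -1,  0, -1]
  [-1,  0, -1,  3,  0, -1]
  [ 0, -1,  0,  0,  1,  0]
  [ 0, -1, -1, -1,  0,  3]
Characteristic polynomial: det(λI − L) = λ(λ² − 4λ + 2)(λ² − 6λ + 6)(λ − 4).
Roots: λ = 0; (λ² − 4λ + 2) = 0 ⇒ λ = 2 ± √2 ≈ 0.5858, 3.4142; (λ² − 6λ + 6) = 0 ⇒ λ = 3 ± √3 ≈ 1.2679, 4.7321; (λ − 4) = 0 ⇒ λ = 4.
(Check: the roots sum (with multiplicity) to 14, matching trace L = Σdeg = 2·7 = 14.)
Laplacian eigenvalues (increasing order): [0.0, 0.5858, 1.2679, 3.4142, 4.0, 4.7321]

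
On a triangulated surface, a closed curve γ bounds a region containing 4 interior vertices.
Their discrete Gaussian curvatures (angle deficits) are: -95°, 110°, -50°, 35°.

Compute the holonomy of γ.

Holonomy = total enclosed curvature = (-95°) + 110° + (-50°) + 35° = 0°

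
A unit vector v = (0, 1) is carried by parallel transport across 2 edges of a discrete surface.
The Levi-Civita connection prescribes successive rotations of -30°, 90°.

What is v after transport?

Total rotation: (-30°) + 90° = 60°. Final vector: (-0.8660, 0.5000)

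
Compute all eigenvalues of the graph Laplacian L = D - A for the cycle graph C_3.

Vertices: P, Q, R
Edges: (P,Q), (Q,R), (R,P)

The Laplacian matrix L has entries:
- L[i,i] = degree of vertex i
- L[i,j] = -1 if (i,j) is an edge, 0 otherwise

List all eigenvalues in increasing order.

The cycle graph C_n has Laplacian eigenvalues λ_k = 2 − 2cos(2πk/n), k = 0, 1, …, n−1. Here n = 3:
k=0: 2 − 2cos(0) = 0.0; k=1: 2 − 2cos(2π/3) = 3.0; k=2: 2 − 2cos(4π/3) = 3.0.
Laplacian eigenvalues (increasing order): [0.0, 3.0, 3.0]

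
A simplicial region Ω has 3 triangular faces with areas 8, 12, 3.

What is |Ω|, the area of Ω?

8 + 12 + 3 = 23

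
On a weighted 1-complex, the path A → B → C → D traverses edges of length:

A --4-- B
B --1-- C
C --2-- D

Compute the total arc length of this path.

Arc length = 4 + 1 + 2 = 7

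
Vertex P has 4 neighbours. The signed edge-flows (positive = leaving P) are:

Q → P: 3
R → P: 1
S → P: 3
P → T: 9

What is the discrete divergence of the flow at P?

Divergence = sum of outgoing flows = (-3) + (-1) + (-3) + 9 = 2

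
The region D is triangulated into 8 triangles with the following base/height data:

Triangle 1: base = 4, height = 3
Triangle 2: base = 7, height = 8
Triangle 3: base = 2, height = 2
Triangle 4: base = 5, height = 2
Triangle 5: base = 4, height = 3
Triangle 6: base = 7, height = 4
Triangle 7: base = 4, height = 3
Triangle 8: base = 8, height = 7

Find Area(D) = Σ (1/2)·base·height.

(1/2)×4×3 + (1/2)×7×8 + (1/2)×2×2 + (1/2)×5×2 + (1/2)×4×3 + (1/2)×7×4 + (1/2)×4×3 + (1/2)×8×7 = 95.0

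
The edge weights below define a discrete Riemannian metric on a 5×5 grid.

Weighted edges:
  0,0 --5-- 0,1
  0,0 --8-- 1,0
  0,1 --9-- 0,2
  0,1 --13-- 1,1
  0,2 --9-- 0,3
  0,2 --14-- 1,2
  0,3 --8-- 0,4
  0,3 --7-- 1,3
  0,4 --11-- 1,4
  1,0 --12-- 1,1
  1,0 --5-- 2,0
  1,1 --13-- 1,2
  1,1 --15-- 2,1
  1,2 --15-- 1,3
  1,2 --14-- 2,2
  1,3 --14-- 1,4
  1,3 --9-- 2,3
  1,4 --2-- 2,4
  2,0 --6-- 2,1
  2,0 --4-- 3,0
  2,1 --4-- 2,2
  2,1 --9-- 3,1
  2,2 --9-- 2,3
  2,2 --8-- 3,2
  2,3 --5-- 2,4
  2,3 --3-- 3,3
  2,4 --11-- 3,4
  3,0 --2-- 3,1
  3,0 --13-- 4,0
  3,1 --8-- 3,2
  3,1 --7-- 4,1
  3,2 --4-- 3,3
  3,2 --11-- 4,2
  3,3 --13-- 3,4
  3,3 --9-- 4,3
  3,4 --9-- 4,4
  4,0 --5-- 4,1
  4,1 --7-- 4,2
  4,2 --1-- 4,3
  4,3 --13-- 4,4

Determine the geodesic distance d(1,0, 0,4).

Shortest path: 1,0 → 0,0 → 0,1 → 0,2 → 0,3 → 0,4, total weight = 39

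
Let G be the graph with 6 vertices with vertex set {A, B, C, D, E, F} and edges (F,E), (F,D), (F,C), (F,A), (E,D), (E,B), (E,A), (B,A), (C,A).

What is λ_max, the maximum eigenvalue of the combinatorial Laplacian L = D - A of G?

Degrees: deg(A) = 4, deg(B) = 2, deg(C) = 2, deg(D) = 2, deg(E) = 4, deg(F) = 4.
L = D − A with rows/columns ordered (A, B, C, D, E, F):
  [ 4, -1, -1,  0, -1, -1]
  [-1,  2,  0,  0, -1,  0]
  [-1,  0,  2,  0,  0, -1]
  [ 0,  0,  0,  2, -1, -1]
  [-1, -1,  0, -1,  4, -1]
  [-1,  0, -1, -1, -1,  4]
Characteristic polynomial: det(λI − L) = λ(λ² − 7λ + 9)²(λ − 4).
Roots: λ = 0; (λ² − 7λ + 9) = 0 ⇒ λ = (7 ± √13)/2 ≈ 1.6972, 5.3028 (multiplicity 2); (λ − 4) = 0 ⇒ λ = 4.
(Check: the roots sum (with multiplicity) to 18, matching trace L = Σdeg = 2·9 = 18.)
Laplacian eigenvalues: [0.0, 1.6972, 1.6972, 4.0, 5.3028, 5.3028]. Largest eigenvalue (spectral radius) = 5.3028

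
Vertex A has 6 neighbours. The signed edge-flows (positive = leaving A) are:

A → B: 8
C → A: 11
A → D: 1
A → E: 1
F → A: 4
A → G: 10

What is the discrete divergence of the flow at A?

Divergence = sum of outgoing flows = 8 + (-11) + 1 + 1 + (-4) + 10 = 5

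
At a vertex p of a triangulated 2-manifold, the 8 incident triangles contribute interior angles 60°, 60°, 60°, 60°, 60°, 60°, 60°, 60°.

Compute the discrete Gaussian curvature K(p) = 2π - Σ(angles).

Sum of angles = 480°. K = 360° - 480° = -120° = -2π/3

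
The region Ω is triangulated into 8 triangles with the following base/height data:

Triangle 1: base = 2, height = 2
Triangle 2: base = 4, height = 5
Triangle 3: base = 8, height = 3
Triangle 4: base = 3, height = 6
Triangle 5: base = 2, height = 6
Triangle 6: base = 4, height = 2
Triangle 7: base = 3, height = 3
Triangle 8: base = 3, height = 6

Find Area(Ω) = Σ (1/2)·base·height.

(1/2)×2×2 + (1/2)×4×5 + (1/2)×8×3 + (1/2)×3×6 + (1/2)×2×6 + (1/2)×4×2 + (1/2)×3×3 + (1/2)×3×6 = 56.5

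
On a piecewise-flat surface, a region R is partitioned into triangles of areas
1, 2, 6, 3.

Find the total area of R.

1 + 2 + 6 + 3 = 12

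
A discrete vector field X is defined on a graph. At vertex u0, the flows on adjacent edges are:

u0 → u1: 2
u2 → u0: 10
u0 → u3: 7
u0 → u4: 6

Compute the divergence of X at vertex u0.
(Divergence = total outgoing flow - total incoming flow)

Divergence = sum of outgoing flows = 2 + (-10) + 7 + 6 = 5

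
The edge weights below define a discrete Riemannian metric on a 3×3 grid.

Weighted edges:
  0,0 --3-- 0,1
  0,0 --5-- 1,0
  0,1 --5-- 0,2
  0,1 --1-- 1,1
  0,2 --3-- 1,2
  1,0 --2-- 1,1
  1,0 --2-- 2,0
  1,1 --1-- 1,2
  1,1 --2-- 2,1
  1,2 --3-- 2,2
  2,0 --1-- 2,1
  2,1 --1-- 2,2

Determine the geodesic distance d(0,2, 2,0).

Shortest path: 0,2 → 1,2 → 1,1 → 2,1 → 2,0, total weight = 7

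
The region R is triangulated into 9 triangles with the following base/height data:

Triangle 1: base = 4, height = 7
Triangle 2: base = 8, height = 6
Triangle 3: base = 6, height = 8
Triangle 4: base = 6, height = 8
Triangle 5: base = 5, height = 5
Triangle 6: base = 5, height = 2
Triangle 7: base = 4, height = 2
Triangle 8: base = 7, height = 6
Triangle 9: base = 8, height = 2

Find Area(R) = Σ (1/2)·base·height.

(1/2)×4×7 + (1/2)×8×6 + (1/2)×6×8 + (1/2)×6×8 + (1/2)×5×5 + (1/2)×5×2 + (1/2)×4×2 + (1/2)×7×6 + (1/2)×8×2 = 136.5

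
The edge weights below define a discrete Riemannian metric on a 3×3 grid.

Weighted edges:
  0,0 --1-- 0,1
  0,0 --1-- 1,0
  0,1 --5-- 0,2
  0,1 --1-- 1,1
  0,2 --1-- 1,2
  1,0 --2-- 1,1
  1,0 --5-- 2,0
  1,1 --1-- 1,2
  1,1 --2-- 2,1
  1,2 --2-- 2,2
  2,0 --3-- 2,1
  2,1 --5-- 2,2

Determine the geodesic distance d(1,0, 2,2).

Shortest path: 1,0 → 1,1 → 1,2 → 2,2, total weight = 5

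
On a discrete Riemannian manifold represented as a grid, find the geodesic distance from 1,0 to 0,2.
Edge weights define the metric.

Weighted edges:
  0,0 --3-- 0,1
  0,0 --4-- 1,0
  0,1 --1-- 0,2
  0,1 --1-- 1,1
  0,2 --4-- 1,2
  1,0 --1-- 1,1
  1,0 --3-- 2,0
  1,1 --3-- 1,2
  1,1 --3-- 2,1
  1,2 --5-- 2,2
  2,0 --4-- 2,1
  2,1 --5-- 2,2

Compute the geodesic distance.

Shortest path: 1,0 → 1,1 → 0,1 → 0,2, total weight = 3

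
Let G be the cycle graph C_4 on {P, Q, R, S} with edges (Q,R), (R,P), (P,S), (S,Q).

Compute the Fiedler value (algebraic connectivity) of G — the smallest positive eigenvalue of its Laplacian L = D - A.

The cycle graph C_n has Laplacian eigenvalues λ_k = 2 − 2cos(2πk/n), k = 0, 1, …, n−1. Here n = 4:
k=0: 2 − 2cos(0) = 0.0; k=1: 2 − 2cos(π/2) = 2.0; k=2: 2 − 2cos(π) = 4.0; k=3: 2 − 2cos(3π/2) = 2.0.
Laplacian eigenvalues: [0.0, 2.0, 2.0, 4.0]. Algebraic connectivity (smallest non-zero eigenvalue) = 2.0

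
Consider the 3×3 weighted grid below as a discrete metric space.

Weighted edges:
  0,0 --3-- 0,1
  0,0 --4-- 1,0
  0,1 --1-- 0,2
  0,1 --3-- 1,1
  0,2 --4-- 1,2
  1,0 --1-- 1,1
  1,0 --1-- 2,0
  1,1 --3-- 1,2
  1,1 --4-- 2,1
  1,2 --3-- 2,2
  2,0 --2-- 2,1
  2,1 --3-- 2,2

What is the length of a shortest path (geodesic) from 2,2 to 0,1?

Shortest path: 2,2 → 1,2 → 0,2 → 0,1, total weight = 8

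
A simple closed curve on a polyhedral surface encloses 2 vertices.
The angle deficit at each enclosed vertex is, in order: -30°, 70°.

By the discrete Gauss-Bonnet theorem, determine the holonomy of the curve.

Holonomy = total enclosed curvature = (-30°) + 70° = 40°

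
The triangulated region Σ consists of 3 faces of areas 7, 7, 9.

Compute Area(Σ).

7 + 7 + 9 = 23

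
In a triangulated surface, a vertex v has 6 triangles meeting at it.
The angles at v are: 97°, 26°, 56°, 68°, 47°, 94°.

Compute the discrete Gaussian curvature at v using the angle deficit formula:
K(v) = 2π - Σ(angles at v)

Sum of angles = 388°. K = 360° - 388° = -28° = -7π/45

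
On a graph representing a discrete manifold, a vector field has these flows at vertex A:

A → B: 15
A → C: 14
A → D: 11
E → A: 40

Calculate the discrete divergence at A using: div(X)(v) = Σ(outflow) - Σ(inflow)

Divergence = sum of outgoing flows = 15 + 14 + 11 + (-40) = 0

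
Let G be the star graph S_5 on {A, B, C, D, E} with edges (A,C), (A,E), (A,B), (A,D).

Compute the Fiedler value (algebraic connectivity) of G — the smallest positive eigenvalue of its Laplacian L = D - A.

The star S_5 is the complete bipartite graph K_{1,4} (one hub of degree 4, 4 leaves of degree 1). The Laplacian spectrum of K_{p,q} is 0, p (multiplicity q−1), q (multiplicity p−1), p+q. With p = 1, q = 4: 0 once, 1 with multiplicity 3, and 5 once. (Check: trace L = sum of degrees = 8 = 3·1 + 5.)
Laplacian eigenvalues: [0.0, 1.0, 1.0, 1.0, 5.0]. Algebraic connectivity (smallest non-zero eigenvalue) = 1.0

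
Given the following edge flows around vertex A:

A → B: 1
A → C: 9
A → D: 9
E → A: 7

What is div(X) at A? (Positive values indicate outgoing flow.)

Divergence = sum of outgoing flows = 1 + 9 + 9 + (-7) = 12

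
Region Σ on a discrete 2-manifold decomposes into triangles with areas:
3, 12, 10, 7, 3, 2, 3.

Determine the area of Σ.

3 + 12 + 10 + 7 + 3 + 2 + 3 = 40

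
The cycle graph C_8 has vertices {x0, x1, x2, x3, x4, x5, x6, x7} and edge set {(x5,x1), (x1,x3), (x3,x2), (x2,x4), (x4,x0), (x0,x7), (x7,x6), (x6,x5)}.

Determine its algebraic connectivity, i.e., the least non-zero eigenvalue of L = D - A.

The cycle graph C_n has Laplacian eigenvalues λ_k = 2 − 2cos(2πk/n), k = 0, 1, …, n−1. Here n = 8:
k=0: 2 − 2cos(0) = 0.0; k=1: 2 − 2cos(π/4) = 0.5858; k=2: 2 − 2cos(π/2) = 2.0; k=3: 2 − 2cos(3π/4) = 3.4142; k=4: 2 − 2cos(π) = 4.0; k=5: 2 − 2cos(5π/4) = 3.4142; k=6: 2 − 2cos(3π/2) = 2.0; k=7: 2 − 2cos(7π/4) = 0.5858.
Laplacian eigenvalues: [0.0, 0.5858, 0.5858, 2.0, 2.0, 3.4142, 3.4142, 4.0]. Algebraic connectivity (smallest non-zero eigenvalue) = 0.5858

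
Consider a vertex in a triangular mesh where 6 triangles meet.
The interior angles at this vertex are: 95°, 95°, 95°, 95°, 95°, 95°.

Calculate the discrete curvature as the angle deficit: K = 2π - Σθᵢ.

Sum of angles = 570°. K = 360° - 570° = -210°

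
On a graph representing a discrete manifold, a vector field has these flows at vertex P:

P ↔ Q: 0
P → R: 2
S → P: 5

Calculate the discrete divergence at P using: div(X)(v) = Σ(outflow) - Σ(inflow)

Divergence = sum of outgoing flows = 0 + 2 + (-5) = -3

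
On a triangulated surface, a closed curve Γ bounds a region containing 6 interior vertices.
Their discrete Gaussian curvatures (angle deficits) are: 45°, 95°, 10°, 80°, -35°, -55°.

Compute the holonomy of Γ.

Holonomy = total enclosed curvature = 45° + 95° + 10° + 80° + (-35°) + (-55°) = 140°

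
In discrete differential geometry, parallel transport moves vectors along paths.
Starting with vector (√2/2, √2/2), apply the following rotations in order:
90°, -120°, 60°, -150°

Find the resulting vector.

Total rotation: 90° + (-120°) + 60° + (-150°) = -120°. Final vector: (0.2588, -0.9659)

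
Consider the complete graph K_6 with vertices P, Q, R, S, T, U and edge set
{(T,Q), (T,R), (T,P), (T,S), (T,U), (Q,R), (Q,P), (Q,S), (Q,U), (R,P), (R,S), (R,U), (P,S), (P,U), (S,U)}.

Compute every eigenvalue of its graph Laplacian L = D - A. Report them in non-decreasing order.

For the complete graph K_n, L = nI − J (J = all-ones matrix). J has eigenvalues n (once, eigenvector 𝟙) and 0 (multiplicity n−1), so L has eigenvalues 0 (once) and n (multiplicity n−1). Here n = 6: eigenvalue 0 once and 6 with multiplicity 5.
Laplacian eigenvalues (increasing order): [0.0, 6.0, 6.0, 6.0, 6.0, 6.0]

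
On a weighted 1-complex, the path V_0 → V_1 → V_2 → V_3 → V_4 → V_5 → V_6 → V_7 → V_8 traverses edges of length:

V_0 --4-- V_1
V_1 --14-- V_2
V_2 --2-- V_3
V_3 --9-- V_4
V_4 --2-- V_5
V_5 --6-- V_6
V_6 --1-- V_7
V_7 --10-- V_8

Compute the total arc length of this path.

Arc length = 4 + 14 + 2 + 9 + 2 + 6 + 1 + 10 = 48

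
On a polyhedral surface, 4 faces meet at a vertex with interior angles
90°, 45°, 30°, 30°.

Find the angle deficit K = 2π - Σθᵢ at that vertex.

Sum of angles = 195°. K = 360° - 195° = 165° = 11π/12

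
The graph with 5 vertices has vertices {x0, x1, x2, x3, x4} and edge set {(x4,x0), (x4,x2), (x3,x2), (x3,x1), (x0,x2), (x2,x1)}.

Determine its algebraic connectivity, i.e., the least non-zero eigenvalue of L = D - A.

Degrees: deg(x0) = 2, deg(x1) = 2, deg(x2) = 4, deg(x3) = 2, deg(x4) = 2.
L = D − A with rows/columns ordered (x0, x1, x2, x3, x4):
  [ 2,  0, -1,  0, -1]
  [ 0,  2, -1, -1,  0]
  [-1, -1,  4, -1, -1]
  [ 0, -1, -1,  2,  0]
  [-1,  0, -1,  0,  2]
Characteristic polynomial: det(λI − L) = λ(λ − 1)(λ − 3)²(λ − 5).
Roots: λ = 0; (λ − 1) = 0 ⇒ λ = 1; (λ − 3) = 0 ⇒ λ = 3 (multiplicity 2); (λ − 5) = 0 ⇒ λ = 5.
(Check: the roots sum (with multiplicity) to 12, matching trace L = Σdeg = 2·6 = 12.)
Laplacian eigenvalues: [0.0, 1.0, 3.0, 3.0, 5.0]. Algebraic connectivity (smallest non-zero eigenvalue) = 1.0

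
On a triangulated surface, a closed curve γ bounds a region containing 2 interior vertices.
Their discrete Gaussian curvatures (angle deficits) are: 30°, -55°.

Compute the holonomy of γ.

Holonomy = total enclosed curvature = 30° + (-55°) = -25°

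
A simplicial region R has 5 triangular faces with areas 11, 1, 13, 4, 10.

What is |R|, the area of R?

11 + 1 + 13 + 4 + 10 = 39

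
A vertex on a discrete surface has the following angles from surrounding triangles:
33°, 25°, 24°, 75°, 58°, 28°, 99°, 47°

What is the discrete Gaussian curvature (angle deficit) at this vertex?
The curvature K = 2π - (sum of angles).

Sum of angles = 389°. K = 360° - 389° = -29° = -29π/180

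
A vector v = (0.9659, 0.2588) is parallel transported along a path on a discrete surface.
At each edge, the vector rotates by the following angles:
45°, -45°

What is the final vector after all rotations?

Total rotation: 45° + (-45°) = 0°. Final vector: (0.9659, 0.2588)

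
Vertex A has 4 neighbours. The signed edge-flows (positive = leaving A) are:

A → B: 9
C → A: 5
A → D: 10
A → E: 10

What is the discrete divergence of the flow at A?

Divergence = sum of outgoing flows = 9 + (-5) + 10 + 10 = 24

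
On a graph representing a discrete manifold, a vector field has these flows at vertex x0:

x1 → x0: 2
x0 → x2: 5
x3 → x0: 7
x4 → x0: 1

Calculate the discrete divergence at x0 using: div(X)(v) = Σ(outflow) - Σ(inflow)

Divergence = sum of outgoing flows = (-2) + 5 + (-7) + (-1) = -5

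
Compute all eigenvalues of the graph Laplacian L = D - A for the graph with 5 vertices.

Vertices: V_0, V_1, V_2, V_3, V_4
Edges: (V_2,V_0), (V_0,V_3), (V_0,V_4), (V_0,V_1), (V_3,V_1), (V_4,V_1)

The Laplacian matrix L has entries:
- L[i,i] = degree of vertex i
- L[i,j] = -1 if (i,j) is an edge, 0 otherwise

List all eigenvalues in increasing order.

Degrees: deg(V_0) = 4, deg(V_1) = 3, deg(V_2) = 1, deg(V_3) = 2, deg(V_4) = 2.
L = D − A with rows/columns ordered (V_0, V_1, V_2, V_3, V_4):
  [ 4, -1, -1, -1, -1]
  [-1,  3,  0, -1, -1]
  [-1,  0,  1,  0,  0]
  [-1, -1,  0,  2,  0]
  [-1, -1,  0,  0,  2]
Characteristic polynomial: det(λI − L) = λ(λ − 1)(λ − 2)(λ − 4)(λ − 5).
Roots: λ = 0; (λ − 1) = 0 ⇒ λ = 1; (λ − 2) = 0 ⇒ λ = 2; (λ − 4) = 0 ⇒ λ = 4; (λ − 5) = 0 ⇒ λ = 5.
(Check: the roots sum (with multiplicity) to 12, matching trace L = Σdeg = 2·6 = 12.)
Laplacian eigenvalues (increasing order): [0.0, 1.0, 2.0, 4.0, 5.0]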